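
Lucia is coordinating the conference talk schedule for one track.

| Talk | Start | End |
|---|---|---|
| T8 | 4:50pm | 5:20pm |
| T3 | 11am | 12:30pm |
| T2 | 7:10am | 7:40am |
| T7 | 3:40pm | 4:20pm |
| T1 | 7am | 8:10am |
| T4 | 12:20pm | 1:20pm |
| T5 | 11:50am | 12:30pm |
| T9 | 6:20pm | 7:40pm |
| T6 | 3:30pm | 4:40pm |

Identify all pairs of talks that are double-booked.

T1 & T2, T3 & T4, T3 & T5, T4 & T5, T6 & T7

Sorted by start: T1, T2, T3, T5, T4, T6, T7, T8, T9.
T2 starts before T1 ends → T1 and T2 overlap.
T3 starts after T1 ends, so nothing later overlaps T1 either.
T3 starts after T2 ends, so nothing later overlaps T2 either.
T5 starts before T3 ends → T3 and T5 overlap.
T4 starts before T3 ends → T3 and T4 overlap.
T6 starts after T3 ends, so nothing later overlaps T3 either.
T4 starts before T5 ends → T5 and T4 overlap.
T6 starts after T5 ends, so nothing later overlaps T5 either.
T6 starts after T4 ends, so nothing later overlaps T4 either.
T7 starts before T6 ends → T6 and T7 overlap.
T8 starts after T6 ends, so nothing later overlaps T6 either.
T8 starts after T7 ends, so nothing later overlaps T7 either.
T9 starts after T8 ends.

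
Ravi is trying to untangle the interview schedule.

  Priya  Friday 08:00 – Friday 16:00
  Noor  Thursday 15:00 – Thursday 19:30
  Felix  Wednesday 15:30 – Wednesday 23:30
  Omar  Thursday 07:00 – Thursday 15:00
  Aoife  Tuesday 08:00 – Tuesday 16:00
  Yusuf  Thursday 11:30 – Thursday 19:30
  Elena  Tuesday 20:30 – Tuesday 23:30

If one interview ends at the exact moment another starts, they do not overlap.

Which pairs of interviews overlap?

Sorted by start: Aoife, Elena, Felix, Omar, Yusuf, Noor, Priya.
Elena starts after Aoife ends; Aoife is clear from here.
Felix starts after Elena ends; Elena is clear from here.
Omar starts after Felix ends; Felix is clear from here.
Yusuf starts before Omar ends → Omar and Yusuf overlap.
Noor starts exactly when Omar ends (back-to-back, no overlap); Omar is clear from here.
Noor starts before Yusuf ends → Yusuf and Noor overlap.
Priya starts after Yusuf ends.
Priya starts after Noor ends.

Noor & Yusuf, Omar & Yusuf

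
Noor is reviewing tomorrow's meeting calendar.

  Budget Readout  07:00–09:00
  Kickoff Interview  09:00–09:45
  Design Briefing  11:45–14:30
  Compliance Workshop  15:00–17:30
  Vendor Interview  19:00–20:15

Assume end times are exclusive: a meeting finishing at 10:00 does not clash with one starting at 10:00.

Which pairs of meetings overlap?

none

Check each pair: they overlap iff neither finishes before the other starts.
Sorted by start: Budget Readout, Kickoff Interview, Design Briefing, Compliance Workshop, Vendor Interview.
Kickoff Interview starts exactly when Budget Readout ends (back-to-back, no overlap), so Budget Readout has no further overlaps.
Design Briefing starts after Kickoff Interview ends, so Kickoff Interview has no further overlaps.
Compliance Workshop starts after Design Briefing ends, so Design Briefing has no further overlaps.
Vendor Interview starts after Compliance Workshop ends.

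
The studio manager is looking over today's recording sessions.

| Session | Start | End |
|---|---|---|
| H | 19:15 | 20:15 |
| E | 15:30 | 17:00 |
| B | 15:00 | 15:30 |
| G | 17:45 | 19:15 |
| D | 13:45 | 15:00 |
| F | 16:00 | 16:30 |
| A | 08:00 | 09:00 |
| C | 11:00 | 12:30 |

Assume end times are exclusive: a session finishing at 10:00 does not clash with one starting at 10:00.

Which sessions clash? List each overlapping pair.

Sorted by start: A, C, D, B, E, F, G, H.
C starts after A ends, so nothing later overlaps A either.
D starts after C ends, so nothing later overlaps C either.
B starts exactly when D ends (back-to-back, no overlap), so nothing later overlaps D either.
E starts exactly when B ends (back-to-back, no overlap), so nothing later overlaps B either.
F starts before E ends → E and F overlap.
G starts after E ends, so nothing later overlaps E either.
G starts after F ends, so nothing later overlaps F either.
H starts exactly when G ends (back-to-back, no overlap).

E & F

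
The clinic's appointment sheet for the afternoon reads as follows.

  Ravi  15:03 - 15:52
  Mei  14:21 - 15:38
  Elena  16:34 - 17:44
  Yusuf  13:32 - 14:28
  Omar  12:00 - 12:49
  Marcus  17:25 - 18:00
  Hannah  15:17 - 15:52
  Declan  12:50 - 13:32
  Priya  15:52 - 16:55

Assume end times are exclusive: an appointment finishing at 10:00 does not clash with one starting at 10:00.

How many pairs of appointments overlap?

6

Sorted by start: Omar, Declan, Yusuf, Mei, Ravi, Hannah, Priya, Elena, Marcus.
Declan starts after Omar ends, so Omar has no further overlaps.
Yusuf starts exactly when Declan ends (back-to-back, no overlap), so Declan has no further overlaps.
Mei starts before Yusuf ends → Yusuf and Mei overlap.
Ravi starts after Yusuf ends, so Yusuf has no further overlaps.
Ravi starts before Mei ends → Mei and Ravi overlap.
Hannah starts before Mei ends → Mei and Hannah overlap.
Priya starts after Mei ends, so Mei has no further overlaps.
Hannah starts before Ravi ends → Ravi and Hannah overlap.
Priya starts exactly when Ravi ends (back-to-back, no overlap), so Ravi has no further overlaps.
Priya starts exactly when Hannah ends (back-to-back, no overlap), so Hannah has no further overlaps.
Elena starts before Priya ends → Priya and Elena overlap.
Marcus starts after Priya ends.
Marcus starts before Elena ends → Elena and Marcus overlap.
Overlapping pairs: Elena & Marcus, Elena & Priya, Hannah & Mei, Hannah & Ravi, Mei & Ravi, Mei & Yusuf — 6 in total.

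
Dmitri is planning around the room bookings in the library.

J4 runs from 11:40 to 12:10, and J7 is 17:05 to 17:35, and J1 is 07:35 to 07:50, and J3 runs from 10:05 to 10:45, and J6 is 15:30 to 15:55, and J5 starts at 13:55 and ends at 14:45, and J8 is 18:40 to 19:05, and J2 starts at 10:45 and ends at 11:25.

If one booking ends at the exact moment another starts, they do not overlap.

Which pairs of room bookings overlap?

Sorted by start: J1, J3, J2, J4, J5, J6, J7, J8.
J3 starts after J1 ends — done with J1.
J2 starts exactly when J3 ends (back-to-back, no overlap) — done with J3.
J4 starts after J2 ends — done with J2.
J5 starts after J4 ends — done with J4.
J6 starts after J5 ends — done with J5.
J7 starts after J6 ends — done with J6.
J8 starts after J7 ends.

no overlapping pairs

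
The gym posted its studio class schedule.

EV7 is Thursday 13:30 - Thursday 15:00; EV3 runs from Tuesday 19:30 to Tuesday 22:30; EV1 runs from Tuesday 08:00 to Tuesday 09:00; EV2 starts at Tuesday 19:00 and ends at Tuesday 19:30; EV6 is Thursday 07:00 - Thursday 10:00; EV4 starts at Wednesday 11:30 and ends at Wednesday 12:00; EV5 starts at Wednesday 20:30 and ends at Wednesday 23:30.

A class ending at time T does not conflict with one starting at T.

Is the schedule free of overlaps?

Check each pair: they overlap iff neither finishes before the other starts.
Sorted by start: EV1, EV2, EV3, EV4, EV5, EV6, EV7.
EV2 starts after EV1 ends; EV1 is clear from here.
EV3 starts exactly when EV2 ends (back-to-back, no overlap); EV2 is clear from here.
EV4 starts after EV3 ends; EV3 is clear from here.
EV5 starts after EV4 ends; EV4 is clear from here.
EV6 starts after EV5 ends; EV5 is clear from here.
EV7 starts after EV6 ends.
Every pair is clear; the schedule has no overlaps.

Yes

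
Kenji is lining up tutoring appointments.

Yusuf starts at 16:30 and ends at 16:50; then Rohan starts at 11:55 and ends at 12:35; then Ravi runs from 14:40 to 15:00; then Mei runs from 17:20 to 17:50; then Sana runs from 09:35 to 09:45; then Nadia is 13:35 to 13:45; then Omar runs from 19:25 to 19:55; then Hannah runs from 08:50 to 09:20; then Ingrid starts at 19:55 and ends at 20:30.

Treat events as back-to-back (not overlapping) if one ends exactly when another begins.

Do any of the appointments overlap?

Check each pair: they overlap iff neither finishes before the other starts.
Sorted by start: Hannah, Sana, Rohan, Nadia, Ravi, Yusuf, Mei, Omar, Ingrid.
Sana starts after Hannah ends, so nothing later overlaps Hannah either.
Rohan starts after Sana ends, so nothing later overlaps Sana either.
Nadia starts after Rohan ends, so nothing later overlaps Rohan either.
Ravi starts after Nadia ends, so nothing later overlaps Nadia either.
Yusuf starts after Ravi ends, so nothing later overlaps Ravi either.
Mei starts after Yusuf ends, so nothing later overlaps Yusuf either.
Omar starts after Mei ends, so nothing later overlaps Mei either.
Ingrid starts exactly when Omar ends (back-to-back, no overlap).
Every pair is clear; the schedule has no overlaps.

No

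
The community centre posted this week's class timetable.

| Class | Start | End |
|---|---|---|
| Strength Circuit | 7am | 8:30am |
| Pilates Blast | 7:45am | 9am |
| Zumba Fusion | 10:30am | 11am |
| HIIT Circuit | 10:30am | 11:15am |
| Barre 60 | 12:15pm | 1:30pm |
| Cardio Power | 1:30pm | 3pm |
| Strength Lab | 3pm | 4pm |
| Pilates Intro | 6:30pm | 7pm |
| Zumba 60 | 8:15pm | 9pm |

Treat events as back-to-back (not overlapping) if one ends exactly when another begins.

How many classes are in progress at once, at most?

2

Walk through starts and ends in time order (an end at T is processed before a start at T):
7am start Strength Circuit → 1
7:45am start Pilates Blast → 2
8:30am end Strength Circuit → 1
9am end Pilates Blast → 0
10:30am start HIIT Circuit → 1
10:30am start Zumba Fusion → 2
11am end Zumba Fusion → 1
11:15am end HIIT Circuit → 0
12:15pm start Barre 60 → 1
1:30pm end Barre 60 → 0
1:30pm start Cardio Power → 1
3pm end Cardio Power → 0
3pm start Strength Lab → 1
4pm end Strength Lab → 0
6:30pm start Pilates Intro → 1
7pm end Pilates Intro → 0
8:15pm start Zumba 60 → 1
9pm end Zumba 60 → 0
Peak is 2, at 7:45am (Pilates Blast, Strength Circuit).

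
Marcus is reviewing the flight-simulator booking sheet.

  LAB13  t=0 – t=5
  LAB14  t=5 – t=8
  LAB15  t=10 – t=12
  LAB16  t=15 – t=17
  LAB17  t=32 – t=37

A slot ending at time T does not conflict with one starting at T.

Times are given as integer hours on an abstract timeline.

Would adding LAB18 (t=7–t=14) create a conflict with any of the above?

LAB13: ends t=5 at or before LAB18 starts t=7 → clear.
LAB14: starts t=5 before LAB18 ends t=14, and ends t=8 after LAB18 starts t=7 → overlap.
LAB15: starts t=10 before LAB18 ends t=14, and ends t=12 after LAB18 starts t=7 → overlap.
LAB16: starts t=15 at or after LAB18 ends t=14 → clear.
LAB17: starts t=32 at or after LAB18 ends t=14 → clear.
LAB18 overlaps LAB14, LAB15.

Yes — it overlaps LAB14, LAB15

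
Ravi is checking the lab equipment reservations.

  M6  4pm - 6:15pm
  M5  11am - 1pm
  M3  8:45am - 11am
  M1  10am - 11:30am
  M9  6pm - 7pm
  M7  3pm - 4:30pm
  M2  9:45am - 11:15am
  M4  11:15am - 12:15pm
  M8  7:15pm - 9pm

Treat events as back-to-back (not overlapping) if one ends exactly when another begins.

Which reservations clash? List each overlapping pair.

Two intervals overlap when each starts before the other ends.
Sorted by start: M3, M2, M1, M5, M4, M7, M6, M9, M8.
M2 starts before M3 ends → M3 and M2 overlap.
M1 starts before M3 ends → M3 and M1 overlap.
M5 starts exactly when M3 ends (back-to-back, no overlap) — done with M3.
M1 starts before M2 ends → M2 and M1 overlap.
M5 starts before M2 ends → M2 and M5 overlap.
M4 starts exactly when M2 ends (back-to-back, no overlap) — done with M2.
M5 starts before M1 ends → M1 and M5 overlap.
M4 starts before M1 ends → M1 and M4 overlap.
M7 starts after M1 ends — done with M1.
M4 starts before M5 ends → M5 and M4 overlap.
M7 starts after M5 ends — done with M5.
M7 starts after M4 ends — done with M4.
M6 starts before M7 ends → M7 and M6 overlap.
M9 starts after M7 ends — done with M7.
M9 starts before M6 ends → M6 and M9 overlap.
M8 starts after M6 ends.
M8 starts after M9 ends.

M1 & M2, M1 & M3, M1 & M4, M1 & M5, M2 & M3, M2 & M5, M4 & M5, M6 & M7, M6 & M9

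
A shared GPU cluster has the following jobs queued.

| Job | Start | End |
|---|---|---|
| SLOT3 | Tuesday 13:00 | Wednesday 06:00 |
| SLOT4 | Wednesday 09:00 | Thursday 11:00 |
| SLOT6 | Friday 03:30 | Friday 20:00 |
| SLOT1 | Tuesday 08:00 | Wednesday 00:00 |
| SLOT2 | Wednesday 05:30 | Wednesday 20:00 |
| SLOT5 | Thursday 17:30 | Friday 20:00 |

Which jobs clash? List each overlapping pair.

SLOT1 & SLOT3, SLOT2 & SLOT3, SLOT2 & SLOT4, SLOT5 & SLOT6

Sorted by start: SLOT1, SLOT3, SLOT2, SLOT4, SLOT5, SLOT6.
SLOT3 starts before SLOT1 ends → SLOT1 and SLOT3 overlap.
SLOT2 starts after SLOT1 ends — done with SLOT1.
SLOT2 starts before SLOT3 ends → SLOT3 and SLOT2 overlap.
SLOT4 starts after SLOT3 ends — done with SLOT3.
SLOT4 starts before SLOT2 ends → SLOT2 and SLOT4 overlap.
SLOT5 starts after SLOT2 ends — done with SLOT2.
SLOT5 starts after SLOT4 ends — done with SLOT4.
SLOT6 starts before SLOT5 ends → SLOT5 and SLOT6 overlap.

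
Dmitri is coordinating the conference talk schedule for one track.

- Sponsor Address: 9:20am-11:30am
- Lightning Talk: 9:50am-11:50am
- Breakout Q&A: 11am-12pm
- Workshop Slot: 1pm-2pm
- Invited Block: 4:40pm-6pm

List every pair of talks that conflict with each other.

Sorted by start: Sponsor Address, Lightning Talk, Breakout Q&A, Workshop Slot, Invited Block.
Lightning Talk starts before Sponsor Address ends → Sponsor Address and Lightning Talk overlap.
Breakout Q&A starts before Sponsor Address ends → Sponsor Address and Breakout Q&A overlap.
Workshop Slot starts after Sponsor Address ends; Sponsor Address is clear from here.
Breakout Q&A starts before Lightning Talk ends → Lightning Talk and Breakout Q&A overlap.
Workshop Slot starts after Lightning Talk ends; Lightning Talk is clear from here.
Workshop Slot starts after Breakout Q&A ends; Breakout Q&A is clear from here.
Invited Block starts after Workshop Slot ends.

Breakout Q&A & Lightning Talk, Breakout Q&A & Sponsor Address, Lightning Talk & Sponsor Address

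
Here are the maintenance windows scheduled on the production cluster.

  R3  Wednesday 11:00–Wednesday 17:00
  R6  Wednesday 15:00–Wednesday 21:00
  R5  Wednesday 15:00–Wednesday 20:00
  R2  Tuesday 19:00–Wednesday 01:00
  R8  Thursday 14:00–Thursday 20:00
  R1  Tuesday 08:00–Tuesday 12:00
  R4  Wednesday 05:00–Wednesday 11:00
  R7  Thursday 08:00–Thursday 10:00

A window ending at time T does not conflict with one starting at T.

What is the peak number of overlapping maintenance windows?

Sort all start/end points and keep a running count:
Tuesday 08:00 start R1 → 1
Tuesday 12:00 end R1 → 0
Tuesday 19:00 start R2 → 1
Wednesday 01:00 end R2 → 0
Wednesday 05:00 start R4 → 1
Wednesday 11:00 end R4 → 0
Wednesday 11:00 start R3 → 1
Wednesday 15:00 start R5 → 2
Wednesday 15:00 start R6 → 3
Wednesday 17:00 end R3 → 2
Wednesday 20:00 end R5 → 1
Wednesday 21:00 end R6 → 0
Thursday 08:00 start R7 → 1
Thursday 10:00 end R7 → 0
Thursday 14:00 start R8 → 1
Thursday 20:00 end R8 → 0
Peak is 3, at Wednesday 15:00 (R3, R5, R6).

3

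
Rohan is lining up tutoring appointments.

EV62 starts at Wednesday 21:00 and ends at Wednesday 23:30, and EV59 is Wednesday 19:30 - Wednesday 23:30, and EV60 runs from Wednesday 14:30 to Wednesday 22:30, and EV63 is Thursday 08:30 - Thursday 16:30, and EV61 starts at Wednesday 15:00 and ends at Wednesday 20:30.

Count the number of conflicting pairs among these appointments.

Sorted by start: EV60, EV61, EV59, EV62, EV63.
EV61 starts before EV60 ends → EV60 and EV61 overlap.
EV59 starts before EV60 ends → EV60 and EV59 overlap.
EV62 starts before EV60 ends → EV60 and EV62 overlap.
EV63 starts after EV60 ends.
EV59 starts before EV61 ends → EV61 and EV59 overlap.
EV62 starts after EV61 ends; EV61 is clear from here.
EV62 starts before EV59 ends → EV59 and EV62 overlap.
EV63 starts after EV59 ends.
EV63 starts after EV62 ends.
Overlapping pairs: EV59 & EV60, EV59 & EV61, EV59 & EV62, EV60 & EV61, EV60 & EV62 — 5 in total.

5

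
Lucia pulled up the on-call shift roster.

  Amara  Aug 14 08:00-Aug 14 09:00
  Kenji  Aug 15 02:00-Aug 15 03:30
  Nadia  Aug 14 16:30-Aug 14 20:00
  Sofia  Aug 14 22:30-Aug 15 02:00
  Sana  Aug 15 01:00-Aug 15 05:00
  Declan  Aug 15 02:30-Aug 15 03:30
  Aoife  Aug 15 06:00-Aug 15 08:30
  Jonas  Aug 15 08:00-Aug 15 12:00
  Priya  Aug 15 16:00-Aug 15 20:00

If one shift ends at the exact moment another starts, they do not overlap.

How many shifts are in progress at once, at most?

Sort all start/end points and keep a running count:
Aug 14 08:00 start Amara → 1
Aug 14 09:00 end Amara → 0
Aug 14 16:30 start Nadia → 1
Aug 14 20:00 end Nadia → 0
Aug 14 22:30 start Sofia → 1
Aug 15 01:00 start Sana → 2
Aug 15 02:00 end Sofia → 1
Aug 15 02:00 start Kenji → 2
Aug 15 02:30 start Declan → 3
Aug 15 03:30 end Declan → 2
Aug 15 03:30 end Kenji → 1
Aug 15 05:00 end Sana → 0
Aug 15 06:00 start Aoife → 1
Aug 15 08:00 start Jonas → 2
Aug 15 08:30 end Aoife → 1
Aug 15 12:00 end Jonas → 0
Aug 15 16:00 start Priya → 1
Aug 15 20:00 end Priya → 0
Peak is 3, at Aug 15 02:30 (Declan, Kenji, Sana).

3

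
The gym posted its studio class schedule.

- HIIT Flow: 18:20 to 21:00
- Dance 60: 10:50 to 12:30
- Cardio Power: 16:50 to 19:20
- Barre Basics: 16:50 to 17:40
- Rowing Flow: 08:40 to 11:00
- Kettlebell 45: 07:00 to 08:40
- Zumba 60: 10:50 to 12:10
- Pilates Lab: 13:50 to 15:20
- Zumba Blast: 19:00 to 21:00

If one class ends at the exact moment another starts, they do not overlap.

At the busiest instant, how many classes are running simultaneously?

3

Sweep the timeline, counting +1 at each start and −1 at each end (ends before starts at a tie):
07:00 start Kettlebell 45 → 1
08:40 end Kettlebell 45 → 0
08:40 start Rowing Flow → 1
10:50 start Dance 60 → 2
10:50 start Zumba 60 → 3
11:00 end Rowing Flow → 2
12:10 end Zumba 60 → 1
12:30 end Dance 60 → 0
13:50 start Pilates Lab → 1
15:20 end Pilates Lab → 0
16:50 start Barre Basics → 1
16:50 start Cardio Power → 2
17:40 end Barre Basics → 1
18:20 start HIIT Flow → 2
19:00 start Zumba Blast → 3
19:20 end Cardio Power → 2
21:00 end HIIT Flow → 1
21:00 end Zumba Blast → 0
Peak is 3, at 10:50 (Dance 60, Rowing Flow, Zumba 60).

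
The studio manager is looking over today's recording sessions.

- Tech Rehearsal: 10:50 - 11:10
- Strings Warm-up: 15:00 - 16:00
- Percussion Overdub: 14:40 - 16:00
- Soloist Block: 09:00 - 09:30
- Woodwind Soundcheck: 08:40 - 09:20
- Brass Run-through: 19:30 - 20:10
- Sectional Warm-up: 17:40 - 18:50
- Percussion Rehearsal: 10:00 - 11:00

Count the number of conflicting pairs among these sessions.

3

Two intervals overlap when each starts before the other ends.
Sorted by start: Woodwind Soundcheck, Soloist Block, Percussion Rehearsal, Tech Rehearsal, Percussion Overdub, Strings Warm-up, Sectional Warm-up, Brass Run-through.
Soloist Block starts before Woodwind Soundcheck ends → Woodwind Soundcheck and Soloist Block overlap.
Percussion Rehearsal starts after Woodwind Soundcheck ends, so Woodwind Soundcheck has no further overlaps.
Percussion Rehearsal starts after Soloist Block ends, so Soloist Block has no further overlaps.
Tech Rehearsal starts before Percussion Rehearsal ends → Percussion Rehearsal and Tech Rehearsal overlap.
Percussion Overdub starts after Percussion Rehearsal ends, so Percussion Rehearsal has no further overlaps.
Percussion Overdub starts after Tech Rehearsal ends, so Tech Rehearsal has no further overlaps.
Strings Warm-up starts before Percussion Overdub ends → Percussion Overdub and Strings Warm-up overlap.
Sectional Warm-up starts after Percussion Overdub ends, so Percussion Overdub has no further overlaps.
Sectional Warm-up starts after Strings Warm-up ends, so Strings Warm-up has no further overlaps.
Brass Run-through starts after Sectional Warm-up ends.
Overlapping pairs: Percussion Overdub & Strings Warm-up, Percussion Rehearsal & Tech Rehearsal, Soloist Block & Woodwind Soundcheck — 3 in total.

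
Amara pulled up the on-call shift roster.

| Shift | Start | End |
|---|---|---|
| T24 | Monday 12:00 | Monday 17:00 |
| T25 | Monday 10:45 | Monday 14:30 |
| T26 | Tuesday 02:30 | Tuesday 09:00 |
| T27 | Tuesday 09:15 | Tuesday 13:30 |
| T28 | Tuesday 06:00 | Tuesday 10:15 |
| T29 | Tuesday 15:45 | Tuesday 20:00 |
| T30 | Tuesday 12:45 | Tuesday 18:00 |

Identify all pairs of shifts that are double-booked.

Sorted by start: T25, T24, T26, T28, T27, T30, T29.
T24 starts before T25 ends → T25 and T24 overlap.
T26 starts after T25 ends, so T25 has no further overlaps.
T26 starts after T24 ends, so T24 has no further overlaps.
T28 starts before T26 ends → T26 and T28 overlap.
T27 starts after T26 ends, so T26 has no further overlaps.
T27 starts before T28 ends → T28 and T27 overlap.
T30 starts after T28 ends, so T28 has no further overlaps.
T30 starts before T27 ends → T27 and T30 overlap.
T29 starts after T27 ends.
T29 starts before T30 ends → T30 and T29 overlap.

T24 & T25, T26 & T28, T27 & T28, T27 & T30, T29 & T30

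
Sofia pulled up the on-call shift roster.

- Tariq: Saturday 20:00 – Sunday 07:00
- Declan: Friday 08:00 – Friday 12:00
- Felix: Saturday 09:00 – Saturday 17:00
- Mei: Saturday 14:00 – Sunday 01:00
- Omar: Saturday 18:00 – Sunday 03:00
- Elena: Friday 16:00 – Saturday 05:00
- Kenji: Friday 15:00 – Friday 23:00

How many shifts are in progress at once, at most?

3

Sort all start/end points and keep a running count:
Friday 08:00 start Declan → 1
Friday 12:00 end Declan → 0
Friday 15:00 start Kenji → 1
Friday 16:00 start Elena → 2
Friday 23:00 end Kenji → 1
Saturday 05:00 end Elena → 0
Saturday 09:00 start Felix → 1
Saturday 14:00 start Mei → 2
Saturday 17:00 end Felix → 1
Saturday 18:00 start Omar → 2
Saturday 20:00 start Tariq → 3
Sunday 01:00 end Mei → 2
Sunday 03:00 end Omar → 1
Sunday 07:00 end Tariq → 0
Peak is 3, at Saturday 20:00 (Mei, Omar, Tariq).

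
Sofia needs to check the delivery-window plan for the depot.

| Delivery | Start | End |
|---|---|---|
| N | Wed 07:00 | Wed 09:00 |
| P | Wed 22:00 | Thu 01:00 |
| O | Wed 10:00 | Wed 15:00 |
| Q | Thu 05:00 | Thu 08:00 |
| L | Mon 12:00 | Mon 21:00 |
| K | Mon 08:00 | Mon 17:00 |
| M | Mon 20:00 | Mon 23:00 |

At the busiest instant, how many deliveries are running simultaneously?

Sweep the timeline, counting +1 at each start and −1 at each end (ends before starts at a tie):
Mon 08:00 start K → 1
Mon 12:00 start L → 2
Mon 17:00 end K → 1
Mon 20:00 start M → 2
Mon 21:00 end L → 1
Mon 23:00 end M → 0
Wed 07:00 start N → 1
Wed 09:00 end N → 0
Wed 10:00 start O → 1
Wed 15:00 end O → 0
Wed 22:00 start P → 1
Thu 01:00 end P → 0
Thu 05:00 start Q → 1
Thu 08:00 end Q → 0
Peak is 2, at Mon 12:00 (K, L).

2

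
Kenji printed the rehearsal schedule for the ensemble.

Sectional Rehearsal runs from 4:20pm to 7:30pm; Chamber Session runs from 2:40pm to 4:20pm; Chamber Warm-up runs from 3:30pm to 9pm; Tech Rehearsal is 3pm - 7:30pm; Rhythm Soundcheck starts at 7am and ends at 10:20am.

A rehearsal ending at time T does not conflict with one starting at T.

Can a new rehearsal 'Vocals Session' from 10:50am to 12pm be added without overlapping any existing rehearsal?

Yes — the slot is free

Rhythm Soundcheck: ends 10:20am at or before Vocals Session starts 10:50am → clear.
Chamber Session: starts 2:40pm at or after Vocals Session ends 12pm → clear.
Tech Rehearsal: starts 3pm at or after Vocals Session ends 12pm → clear.
Chamber Warm-up: starts 3:30pm at or after Vocals Session ends 12pm → clear.
Sectional Rehearsal: starts 4:20pm at or after Vocals Session ends 12pm → clear.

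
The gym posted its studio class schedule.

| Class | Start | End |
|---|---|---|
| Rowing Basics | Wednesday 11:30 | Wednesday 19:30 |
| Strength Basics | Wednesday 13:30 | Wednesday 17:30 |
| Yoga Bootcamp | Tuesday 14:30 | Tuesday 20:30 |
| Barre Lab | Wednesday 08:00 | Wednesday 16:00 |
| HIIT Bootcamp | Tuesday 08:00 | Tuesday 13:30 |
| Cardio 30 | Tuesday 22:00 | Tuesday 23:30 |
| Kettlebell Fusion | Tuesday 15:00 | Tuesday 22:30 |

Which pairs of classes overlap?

Sorted by start: HIIT Bootcamp, Yoga Bootcamp, Kettlebell Fusion, Cardio 30, Barre Lab, Rowing Basics, Strength Basics.
Yoga Bootcamp starts after HIIT Bootcamp ends — done with HIIT Bootcamp.
Kettlebell Fusion starts before Yoga Bootcamp ends → Yoga Bootcamp and Kettlebell Fusion overlap.
Cardio 30 starts after Yoga Bootcamp ends — done with Yoga Bootcamp.
Cardio 30 starts before Kettlebell Fusion ends → Kettlebell Fusion and Cardio 30 overlap.
Barre Lab starts after Kettlebell Fusion ends — done with Kettlebell Fusion.
Barre Lab starts after Cardio 30 ends — done with Cardio 30.
Rowing Basics starts before Barre Lab ends → Barre Lab and Rowing Basics overlap.
Strength Basics starts before Barre Lab ends → Barre Lab and Strength Basics overlap.
Strength Basics starts before Rowing Basics ends → Rowing Basics and Strength Basics overlap.

Barre Lab & Rowing Basics, Barre Lab & Strength Basics, Cardio 30 & Kettlebell Fusion, Kettlebell Fusion & Yoga Bootcamp, Rowing Basics & Strength Basics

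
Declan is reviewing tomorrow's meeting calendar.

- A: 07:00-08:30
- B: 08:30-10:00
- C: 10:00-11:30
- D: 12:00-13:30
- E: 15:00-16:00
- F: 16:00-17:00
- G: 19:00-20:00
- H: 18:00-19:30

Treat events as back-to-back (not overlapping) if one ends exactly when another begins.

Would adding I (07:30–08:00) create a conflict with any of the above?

Yes — it overlaps A

A: starts 07:00 before I ends 08:00, and ends 08:30 after I starts 07:30 → overlap.
B: starts 08:30 at or after I ends 08:00 → clear.
C: starts 10:00 at or after I ends 08:00 → clear.
D: starts 12:00 at or after I ends 08:00 → clear.
E: starts 15:00 at or after I ends 08:00 → clear.
F: starts 16:00 at or after I ends 08:00 → clear.
H: starts 18:00 at or after I ends 08:00 → clear.
G: starts 19:00 at or after I ends 08:00 → clear.
I overlaps A.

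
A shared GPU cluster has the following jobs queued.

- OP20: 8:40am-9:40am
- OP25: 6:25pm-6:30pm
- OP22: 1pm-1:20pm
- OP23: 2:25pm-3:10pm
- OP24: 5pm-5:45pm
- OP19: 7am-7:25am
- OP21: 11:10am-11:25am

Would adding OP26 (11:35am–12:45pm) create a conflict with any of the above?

No — it doesn't clash with anything

OP19: ends 7:25am at or before OP26 starts 11:35am → clear.
OP20: ends 9:40am at or before OP26 starts 11:35am → clear.
OP21: ends 11:25am at or before OP26 starts 11:35am → clear.
OP22: starts 1pm at or after OP26 ends 12:45pm → clear.
OP23: starts 2:25pm at or after OP26 ends 12:45pm → clear.
OP24: starts 5pm at or after OP26 ends 12:45pm → clear.
OP25: starts 6:25pm at or after OP26 ends 12:45pm → clear.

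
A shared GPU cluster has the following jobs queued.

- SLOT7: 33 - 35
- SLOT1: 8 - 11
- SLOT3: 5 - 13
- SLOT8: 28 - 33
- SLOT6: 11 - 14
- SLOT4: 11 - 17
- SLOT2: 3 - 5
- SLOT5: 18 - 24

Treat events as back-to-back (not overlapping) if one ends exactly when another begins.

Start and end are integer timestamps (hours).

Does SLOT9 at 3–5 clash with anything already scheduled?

Yes — it overlaps SLOT2

SLOT2: starts 3 before SLOT9 ends 5, and ends 5 after SLOT9 starts 3 → overlap.
SLOT3: starts 5 at or after SLOT9 ends 5 → clear.
SLOT1: starts 8 at or after SLOT9 ends 5 → clear.
SLOT4: starts 11 at or after SLOT9 ends 5 → clear.
SLOT6: starts 11 at or after SLOT9 ends 5 → clear.
SLOT5: starts 18 at or after SLOT9 ends 5 → clear.
SLOT8: starts 28 at or after SLOT9 ends 5 → clear.
SLOT7: starts 33 at or after SLOT9 ends 5 → clear.
SLOT9 overlaps SLOT2.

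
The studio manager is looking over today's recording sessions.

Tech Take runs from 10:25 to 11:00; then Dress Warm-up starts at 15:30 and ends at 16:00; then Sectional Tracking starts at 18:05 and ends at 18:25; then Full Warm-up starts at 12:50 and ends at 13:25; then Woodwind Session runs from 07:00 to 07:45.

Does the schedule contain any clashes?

Sorted by start: Woodwind Session, Tech Take, Full Warm-up, Dress Warm-up, Sectional Tracking.
Tech Take starts after Woodwind Session ends, so Woodwind Session has no further overlaps.
Full Warm-up starts after Tech Take ends, so Tech Take has no further overlaps.
Dress Warm-up starts after Full Warm-up ends, so Full Warm-up has no further overlaps.
Sectional Tracking starts after Dress Warm-up ends.
Every pair is clear; the schedule has no overlaps.

No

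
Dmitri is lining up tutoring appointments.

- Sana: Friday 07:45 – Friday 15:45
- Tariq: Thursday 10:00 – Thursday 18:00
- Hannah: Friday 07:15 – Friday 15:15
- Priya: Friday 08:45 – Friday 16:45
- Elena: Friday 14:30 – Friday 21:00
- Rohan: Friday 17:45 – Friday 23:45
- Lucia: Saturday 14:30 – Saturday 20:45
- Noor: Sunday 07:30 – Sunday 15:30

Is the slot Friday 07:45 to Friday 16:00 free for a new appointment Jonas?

No — it overlaps Elena, Hannah, Priya, Sana

Tariq: ends Thursday 18:00 at or before Jonas starts Friday 07:45 → clear.
Hannah: starts Friday 07:15 before Jonas ends Friday 16:00, and ends Friday 15:15 after Jonas starts Friday 07:45 → overlap.
Sana: starts Friday 07:45 before Jonas ends Friday 16:00, and ends Friday 15:45 after Jonas starts Friday 07:45 → overlap.
Priya: starts Friday 08:45 before Jonas ends Friday 16:00, and ends Friday 16:45 after Jonas starts Friday 07:45 → overlap.
Elena: starts Friday 14:30 before Jonas ends Friday 16:00, and ends Friday 21:00 after Jonas starts Friday 07:45 → overlap.
Rohan: starts Friday 17:45 at or after Jonas ends Friday 16:00 → clear.
Lucia: starts Saturday 14:30 at or after Jonas ends Friday 16:00 → clear.
Noor: starts Sunday 07:30 at or after Jonas ends Friday 16:00 → clear.
Jonas overlaps Sana, Hannah, Priya, Elena.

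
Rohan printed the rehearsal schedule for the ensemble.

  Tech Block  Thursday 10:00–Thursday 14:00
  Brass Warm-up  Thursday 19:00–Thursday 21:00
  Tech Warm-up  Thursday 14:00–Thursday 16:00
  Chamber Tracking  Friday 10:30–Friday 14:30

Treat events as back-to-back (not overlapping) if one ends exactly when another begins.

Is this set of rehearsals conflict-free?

Yes

Two intervals overlap when each starts before the other ends.
Sorted by start: Tech Block, Tech Warm-up, Brass Warm-up, Chamber Tracking.
Tech Warm-up starts exactly when Tech Block ends (back-to-back, no overlap); Tech Block is clear from here.
Brass Warm-up starts after Tech Warm-up ends; Tech Warm-up is clear from here.
Chamber Tracking starts after Brass Warm-up ends.
Every pair is clear; the schedule has no overlaps.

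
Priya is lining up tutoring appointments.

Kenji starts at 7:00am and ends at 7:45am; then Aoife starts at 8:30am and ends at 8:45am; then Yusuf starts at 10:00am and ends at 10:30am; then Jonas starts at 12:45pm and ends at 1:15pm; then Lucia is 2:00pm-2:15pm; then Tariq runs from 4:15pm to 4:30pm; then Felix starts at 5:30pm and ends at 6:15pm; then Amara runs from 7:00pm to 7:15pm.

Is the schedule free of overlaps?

Yes

Sorted by start: Kenji, Aoife, Yusuf, Jonas, Lucia, Tariq, Felix, Amara.
Aoife starts after Kenji ends — done with Kenji.
Yusuf starts after Aoife ends — done with Aoife.
Jonas starts after Yusuf ends — done with Yusuf.
Lucia starts after Jonas ends — done with Jonas.
Tariq starts after Lucia ends — done with Lucia.
Felix starts after Tariq ends — done with Tariq.
Amara starts after Felix ends.
Every pair is clear; the schedule has no overlaps.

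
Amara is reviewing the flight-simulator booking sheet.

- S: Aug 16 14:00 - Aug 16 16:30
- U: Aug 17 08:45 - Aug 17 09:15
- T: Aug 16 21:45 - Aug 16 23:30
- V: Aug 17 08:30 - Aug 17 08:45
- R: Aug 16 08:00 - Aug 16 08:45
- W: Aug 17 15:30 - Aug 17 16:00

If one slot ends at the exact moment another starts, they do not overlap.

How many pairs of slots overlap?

Check each pair: they overlap iff neither finishes before the other starts.
Sorted by start: R, S, T, V, U, W.
S starts after R ends, so nothing later overlaps R either.
T starts after S ends, so nothing later overlaps S either.
V starts after T ends, so nothing later overlaps T either.
U starts exactly when V ends (back-to-back, no overlap), so nothing later overlaps V either.
W starts after U ends.
No pair overlaps.

0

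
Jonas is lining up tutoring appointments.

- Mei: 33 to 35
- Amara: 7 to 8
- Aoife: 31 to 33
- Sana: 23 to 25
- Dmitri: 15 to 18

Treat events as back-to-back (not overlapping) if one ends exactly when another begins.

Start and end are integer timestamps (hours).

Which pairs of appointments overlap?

no overlapping pairs

Sorted by start: Amara, Dmitri, Sana, Aoife, Mei.
Dmitri starts after Amara ends, so Amara has no further overlaps.
Sana starts after Dmitri ends, so Dmitri has no further overlaps.
Aoife starts after Sana ends, so Sana has no further overlaps.
Mei starts exactly when Aoife ends (back-to-back, no overlap).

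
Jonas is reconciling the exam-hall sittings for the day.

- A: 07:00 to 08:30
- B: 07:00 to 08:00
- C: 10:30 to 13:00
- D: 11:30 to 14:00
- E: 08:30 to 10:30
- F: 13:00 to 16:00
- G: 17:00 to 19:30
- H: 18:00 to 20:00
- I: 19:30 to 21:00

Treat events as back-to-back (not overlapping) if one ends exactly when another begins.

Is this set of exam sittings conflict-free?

No

Sorted by start: A, B, E, C, D, F, G, H, I.
B starts before A ends → A and B overlap.
That's a conflict, so the schedule is not conflict-free.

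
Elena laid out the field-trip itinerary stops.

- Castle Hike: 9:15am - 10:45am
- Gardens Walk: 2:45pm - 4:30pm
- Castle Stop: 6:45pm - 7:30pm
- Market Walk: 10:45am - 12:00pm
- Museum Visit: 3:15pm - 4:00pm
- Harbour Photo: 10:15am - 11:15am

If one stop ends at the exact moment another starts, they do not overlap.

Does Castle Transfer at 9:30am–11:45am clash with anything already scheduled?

Castle Hike: starts 9:15am before Castle Transfer ends 11:45am, and ends 10:45am after Castle Transfer starts 9:30am → overlap.
Harbour Photo: starts 10:15am before Castle Transfer ends 11:45am, and ends 11:15am after Castle Transfer starts 9:30am → overlap.
Market Walk: starts 10:45am before Castle Transfer ends 11:45am, and ends 12:00pm after Castle Transfer starts 9:30am → overlap.
Gardens Walk: starts 2:45pm at or after Castle Transfer ends 11:45am → clear.
Museum Visit: starts 3:15pm at or after Castle Transfer ends 11:45am → clear.
Castle Stop: starts 6:45pm at or after Castle Transfer ends 11:45am → clear.
Castle Transfer overlaps Castle Hike, Harbour Photo, Market Walk.

Yes — it overlaps Castle Hike, Harbour Photo, Market Walk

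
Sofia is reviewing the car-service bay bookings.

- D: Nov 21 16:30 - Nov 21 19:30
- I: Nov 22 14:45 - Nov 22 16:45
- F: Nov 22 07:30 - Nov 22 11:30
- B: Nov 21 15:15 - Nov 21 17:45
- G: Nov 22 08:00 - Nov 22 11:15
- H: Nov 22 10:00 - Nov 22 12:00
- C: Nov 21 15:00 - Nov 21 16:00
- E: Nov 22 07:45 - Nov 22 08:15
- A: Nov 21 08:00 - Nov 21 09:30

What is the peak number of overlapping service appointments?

Walk through starts and ends in time order (an end at T is processed before a start at T):
Nov 21 08:00 start A → 1
Nov 21 09:30 end A → 0
Nov 21 15:00 start C → 1
Nov 21 15:15 start B → 2
Nov 21 16:00 end C → 1
Nov 21 16:30 start D → 2
Nov 21 17:45 end B → 1
Nov 21 19:30 end D → 0
Nov 22 07:30 start F → 1
Nov 22 07:45 start E → 2
Nov 22 08:00 start G → 3
Nov 22 08:15 end E → 2
Nov 22 10:00 start H → 3
Nov 22 11:15 end G → 2
Nov 22 11:30 end F → 1
Nov 22 12:00 end H → 0
Nov 22 14:45 start I → 1
Nov 22 16:45 end I → 0
Peak is 3, at Nov 22 08:00 (E, F, G).

3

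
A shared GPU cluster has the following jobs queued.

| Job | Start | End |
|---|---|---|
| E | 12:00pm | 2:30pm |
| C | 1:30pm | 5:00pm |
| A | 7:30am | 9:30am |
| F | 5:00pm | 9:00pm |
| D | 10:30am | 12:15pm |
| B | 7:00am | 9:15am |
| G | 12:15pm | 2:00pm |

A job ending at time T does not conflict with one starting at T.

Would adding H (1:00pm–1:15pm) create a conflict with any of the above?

Yes — it overlaps E, G

B: ends 9:15am at or before H starts 1:00pm → clear.
A: ends 9:30am at or before H starts 1:00pm → clear.
D: ends 12:15pm at or before H starts 1:00pm → clear.
E: starts 12:00pm before H ends 1:15pm, and ends 2:30pm after H starts 1:00pm → overlap.
G: starts 12:15pm before H ends 1:15pm, and ends 2:00pm after H starts 1:00pm → overlap.
C: starts 1:30pm at or after H ends 1:15pm → clear.
F: starts 5:00pm at or after H ends 1:15pm → clear.
H overlaps E, G.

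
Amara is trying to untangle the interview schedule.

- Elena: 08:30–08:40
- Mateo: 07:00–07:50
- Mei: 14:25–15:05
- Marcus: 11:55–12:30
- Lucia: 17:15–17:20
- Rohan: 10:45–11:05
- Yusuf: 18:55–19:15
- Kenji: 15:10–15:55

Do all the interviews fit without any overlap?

Yes

Sorted by start: Mateo, Elena, Rohan, Marcus, Mei, Kenji, Lucia, Yusuf.
Elena starts after Mateo ends — done with Mateo.
Rohan starts after Elena ends — done with Elena.
Marcus starts after Rohan ends — done with Rohan.
Mei starts after Marcus ends — done with Marcus.
Kenji starts after Mei ends — done with Mei.
Lucia starts after Kenji ends — done with Kenji.
Yusuf starts after Lucia ends.
Every pair is clear; the schedule has no overlaps.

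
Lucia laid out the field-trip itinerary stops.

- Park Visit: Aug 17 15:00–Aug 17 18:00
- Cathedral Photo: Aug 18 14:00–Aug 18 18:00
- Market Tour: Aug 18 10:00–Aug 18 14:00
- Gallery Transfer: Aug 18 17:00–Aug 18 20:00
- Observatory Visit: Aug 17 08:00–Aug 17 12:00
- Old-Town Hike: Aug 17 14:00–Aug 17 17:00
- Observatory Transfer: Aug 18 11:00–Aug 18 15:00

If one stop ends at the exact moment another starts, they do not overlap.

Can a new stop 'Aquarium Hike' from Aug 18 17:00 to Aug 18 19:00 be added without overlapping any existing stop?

Observatory Visit: ends Aug 17 12:00 at or before Aquarium Hike starts Aug 18 17:00 → clear.
Old-Town Hike: ends Aug 17 17:00 at or before Aquarium Hike starts Aug 18 17:00 → clear.
Park Visit: ends Aug 17 18:00 at or before Aquarium Hike starts Aug 18 17:00 → clear.
Market Tour: ends Aug 18 14:00 at or before Aquarium Hike starts Aug 18 17:00 → clear.
Observatory Transfer: ends Aug 18 15:00 at or before Aquarium Hike starts Aug 18 17:00 → clear.
Cathedral Photo: starts Aug 18 14:00 before Aquarium Hike ends Aug 18 19:00, and ends Aug 18 18:00 after Aquarium Hike starts Aug 18 17:00 → overlap.
Gallery Transfer: starts Aug 18 17:00 before Aquarium Hike ends Aug 18 19:00, and ends Aug 18 20:00 after Aquarium Hike starts Aug 18 17:00 → overlap.
Aquarium Hike overlaps Cathedral Photo, Gallery Transfer.

No — it overlaps Cathedral Photo, Gallery Transfer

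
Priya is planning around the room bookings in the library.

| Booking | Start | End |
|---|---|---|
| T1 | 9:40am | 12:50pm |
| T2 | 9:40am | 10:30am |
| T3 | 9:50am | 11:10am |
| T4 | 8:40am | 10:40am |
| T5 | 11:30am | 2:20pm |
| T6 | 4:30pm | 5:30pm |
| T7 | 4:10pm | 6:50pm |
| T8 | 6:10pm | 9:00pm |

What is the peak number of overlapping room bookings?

4

Sort all start/end points and keep a running count:
8:40am start T4 → 1
9:40am start T1 → 2
9:40am start T2 → 3
9:50am start T3 → 4
10:30am end T2 → 3
10:40am end T4 → 2
11:10am end T3 → 1
11:30am start T5 → 2
12:50pm end T1 → 1
2:20pm end T5 → 0
4:10pm start T7 → 1
4:30pm start T6 → 2
5:30pm end T6 → 1
6:10pm start T8 → 2
6:50pm end T7 → 1
9:00pm end T8 → 0
Peak is 4, at 9:50am (T1, T2, T3, T4).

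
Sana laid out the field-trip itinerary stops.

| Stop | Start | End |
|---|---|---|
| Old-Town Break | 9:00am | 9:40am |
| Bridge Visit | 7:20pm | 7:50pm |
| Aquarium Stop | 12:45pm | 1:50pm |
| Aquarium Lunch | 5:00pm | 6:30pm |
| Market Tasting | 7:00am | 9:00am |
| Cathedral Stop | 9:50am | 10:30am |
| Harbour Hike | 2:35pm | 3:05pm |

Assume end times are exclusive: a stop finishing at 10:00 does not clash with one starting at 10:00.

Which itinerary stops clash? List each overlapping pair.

Sorted by start: Market Tasting, Old-Town Break, Cathedral Stop, Aquarium Stop, Harbour Hike, Aquarium Lunch, Bridge Visit.
Old-Town Break starts exactly when Market Tasting ends (back-to-back, no overlap); Market Tasting is clear from here.
Cathedral Stop starts after Old-Town Break ends; Old-Town Break is clear from here.
Aquarium Stop starts after Cathedral Stop ends; Cathedral Stop is clear from here.
Harbour Hike starts after Aquarium Stop ends; Aquarium Stop is clear from here.
Aquarium Lunch starts after Harbour Hike ends; Harbour Hike is clear from here.
Bridge Visit starts after Aquarium Lunch ends.

no conflicts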